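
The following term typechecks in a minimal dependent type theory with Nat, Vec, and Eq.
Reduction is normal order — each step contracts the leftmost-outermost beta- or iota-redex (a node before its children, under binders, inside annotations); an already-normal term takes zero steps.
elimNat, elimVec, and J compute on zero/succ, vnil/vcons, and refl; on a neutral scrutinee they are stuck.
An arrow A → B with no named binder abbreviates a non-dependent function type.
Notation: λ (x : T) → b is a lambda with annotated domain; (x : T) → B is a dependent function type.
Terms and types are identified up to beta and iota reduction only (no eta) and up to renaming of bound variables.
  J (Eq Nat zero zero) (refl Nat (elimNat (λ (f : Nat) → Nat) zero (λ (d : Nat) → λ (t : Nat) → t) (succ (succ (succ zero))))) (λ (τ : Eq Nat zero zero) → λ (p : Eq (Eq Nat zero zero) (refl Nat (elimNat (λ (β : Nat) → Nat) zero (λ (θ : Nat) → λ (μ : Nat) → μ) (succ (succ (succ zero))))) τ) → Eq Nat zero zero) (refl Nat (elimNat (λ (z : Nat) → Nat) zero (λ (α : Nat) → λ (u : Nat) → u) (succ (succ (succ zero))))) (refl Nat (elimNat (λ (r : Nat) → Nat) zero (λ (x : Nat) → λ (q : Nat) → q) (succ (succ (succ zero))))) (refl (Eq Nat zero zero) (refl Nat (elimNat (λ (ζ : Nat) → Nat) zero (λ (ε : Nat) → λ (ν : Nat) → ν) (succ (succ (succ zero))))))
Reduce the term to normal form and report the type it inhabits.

normal form:
  refl Nat zero
inferred type:
  Eq Nat zero zero


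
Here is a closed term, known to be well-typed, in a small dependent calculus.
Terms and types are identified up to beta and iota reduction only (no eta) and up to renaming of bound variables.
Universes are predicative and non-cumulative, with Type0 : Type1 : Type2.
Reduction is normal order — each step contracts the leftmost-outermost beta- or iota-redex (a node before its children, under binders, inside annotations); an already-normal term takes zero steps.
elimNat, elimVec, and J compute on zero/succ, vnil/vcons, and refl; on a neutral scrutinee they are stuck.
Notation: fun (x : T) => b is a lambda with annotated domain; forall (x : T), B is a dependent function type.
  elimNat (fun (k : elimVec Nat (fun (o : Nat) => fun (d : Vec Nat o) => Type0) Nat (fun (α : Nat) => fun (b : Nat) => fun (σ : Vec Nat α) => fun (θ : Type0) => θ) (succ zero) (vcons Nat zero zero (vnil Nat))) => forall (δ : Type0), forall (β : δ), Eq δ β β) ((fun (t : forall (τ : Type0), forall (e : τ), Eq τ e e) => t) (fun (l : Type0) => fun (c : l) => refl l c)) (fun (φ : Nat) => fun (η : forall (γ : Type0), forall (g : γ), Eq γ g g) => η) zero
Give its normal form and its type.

reduced normal form:
  fun (k : Type0) => fun (o : k) => refl k o
inferred type:
  forall (k : Type0), forall (o : k), Eq k o o


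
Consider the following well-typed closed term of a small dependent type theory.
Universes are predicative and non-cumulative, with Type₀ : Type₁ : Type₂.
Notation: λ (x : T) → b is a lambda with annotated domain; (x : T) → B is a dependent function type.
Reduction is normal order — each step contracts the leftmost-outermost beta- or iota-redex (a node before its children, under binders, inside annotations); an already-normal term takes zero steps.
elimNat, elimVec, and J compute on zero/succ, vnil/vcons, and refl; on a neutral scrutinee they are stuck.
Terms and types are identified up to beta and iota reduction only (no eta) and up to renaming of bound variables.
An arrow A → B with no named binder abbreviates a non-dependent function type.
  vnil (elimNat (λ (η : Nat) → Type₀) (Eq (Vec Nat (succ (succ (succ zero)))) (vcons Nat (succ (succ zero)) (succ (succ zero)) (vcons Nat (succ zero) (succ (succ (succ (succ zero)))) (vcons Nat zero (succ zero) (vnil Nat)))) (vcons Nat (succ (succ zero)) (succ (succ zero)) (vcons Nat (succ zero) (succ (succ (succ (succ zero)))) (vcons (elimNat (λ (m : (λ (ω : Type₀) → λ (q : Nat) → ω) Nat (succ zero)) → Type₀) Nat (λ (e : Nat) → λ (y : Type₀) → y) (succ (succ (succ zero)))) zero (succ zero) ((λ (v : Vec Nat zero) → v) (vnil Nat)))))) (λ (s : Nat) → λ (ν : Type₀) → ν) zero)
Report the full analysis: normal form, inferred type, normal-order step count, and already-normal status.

reduced normal form:
  vnil (Eq (Vec Nat (succ (succ (succ zero)))) (vcons Nat (succ (succ zero)) (succ (succ zero)) (vcons Nat (succ zero) (succ (succ (succ (succ zero)))) (vcons Nat zero (succ zero) (vnil Nat)))) (vcons Nat (succ (succ zero)) (succ (succ zero)) (vcons Nat (succ zero) (succ (succ (succ (succ zero)))) (vcons Nat zero (succ zero) (vnil Nat)))))
type:
  Vec (Eq (Vec Nat (succ (succ (succ zero)))) (vcons Nat (succ (succ zero)) (succ (succ zero)) (vcons Nat (succ zero) (succ (succ (succ (succ zero)))) (vcons Nat zero (succ zero) (vnil Nat)))) (vcons Nat (succ (succ zero)) (succ (succ zero)) (vcons Nat (succ zero) (succ (succ (succ (succ zero)))) (vcons Nat zero (succ zero) (vnil Nat))))) zero
steps to reach normal form (normal order): 12
already normal: no
first redex: an elimNat iota-redex


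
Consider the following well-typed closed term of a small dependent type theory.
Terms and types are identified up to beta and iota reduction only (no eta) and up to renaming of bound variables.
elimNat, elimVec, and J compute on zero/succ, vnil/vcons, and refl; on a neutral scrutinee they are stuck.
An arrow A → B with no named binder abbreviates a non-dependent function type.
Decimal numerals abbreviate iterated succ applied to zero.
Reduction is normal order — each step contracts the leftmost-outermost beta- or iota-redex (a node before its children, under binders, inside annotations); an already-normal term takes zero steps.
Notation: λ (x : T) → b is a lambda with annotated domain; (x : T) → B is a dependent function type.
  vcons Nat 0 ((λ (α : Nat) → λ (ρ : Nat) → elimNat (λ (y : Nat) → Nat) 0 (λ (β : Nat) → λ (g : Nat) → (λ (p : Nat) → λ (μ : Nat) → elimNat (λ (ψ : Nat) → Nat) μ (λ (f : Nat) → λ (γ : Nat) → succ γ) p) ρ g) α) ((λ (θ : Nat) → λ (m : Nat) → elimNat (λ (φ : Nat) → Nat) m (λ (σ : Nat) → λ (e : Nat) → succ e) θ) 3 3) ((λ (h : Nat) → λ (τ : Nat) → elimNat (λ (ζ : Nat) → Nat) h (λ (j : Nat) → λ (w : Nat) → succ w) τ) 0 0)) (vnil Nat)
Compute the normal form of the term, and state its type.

resulting normal form:
  vcons Nat 0 0 (vnil Nat)
the term's type:
  Vec Nat 1


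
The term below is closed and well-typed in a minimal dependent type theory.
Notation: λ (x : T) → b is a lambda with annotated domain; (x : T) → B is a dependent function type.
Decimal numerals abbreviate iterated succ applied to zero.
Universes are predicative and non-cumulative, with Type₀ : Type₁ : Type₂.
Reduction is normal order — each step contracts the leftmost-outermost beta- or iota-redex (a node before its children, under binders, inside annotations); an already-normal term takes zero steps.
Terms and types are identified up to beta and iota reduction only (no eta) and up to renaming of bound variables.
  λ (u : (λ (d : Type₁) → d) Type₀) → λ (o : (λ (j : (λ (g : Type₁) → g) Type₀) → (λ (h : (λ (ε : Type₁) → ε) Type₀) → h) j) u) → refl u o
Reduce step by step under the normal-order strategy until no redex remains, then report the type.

reduction (normal order):
  λ (u : (λ (d : Type₁) → d) Type₀) → λ (o : (λ (j : (λ (g : Type₁) → g) Type₀) → (λ (h : (λ (ε : Type₁) → ε) Type₀) → h) j) u) → refl u o
  ~> λ (u : Type₀) → λ (d : (λ (o : (λ (j : Type₁) → j) Type₀) → (λ (g : (λ (h : Type₁) → h) Type₀) → g) o) u) → refl u d
  ~> λ (u : Type₀) → λ (d : (λ (o : (λ (j : Type₁) → j) Type₀) → o) u) → refl u d
  ~> λ (u : Type₀) → λ (d : u) → refl u d
inferred type:
  (u : Type₀) → (d : u) → Eq u d d


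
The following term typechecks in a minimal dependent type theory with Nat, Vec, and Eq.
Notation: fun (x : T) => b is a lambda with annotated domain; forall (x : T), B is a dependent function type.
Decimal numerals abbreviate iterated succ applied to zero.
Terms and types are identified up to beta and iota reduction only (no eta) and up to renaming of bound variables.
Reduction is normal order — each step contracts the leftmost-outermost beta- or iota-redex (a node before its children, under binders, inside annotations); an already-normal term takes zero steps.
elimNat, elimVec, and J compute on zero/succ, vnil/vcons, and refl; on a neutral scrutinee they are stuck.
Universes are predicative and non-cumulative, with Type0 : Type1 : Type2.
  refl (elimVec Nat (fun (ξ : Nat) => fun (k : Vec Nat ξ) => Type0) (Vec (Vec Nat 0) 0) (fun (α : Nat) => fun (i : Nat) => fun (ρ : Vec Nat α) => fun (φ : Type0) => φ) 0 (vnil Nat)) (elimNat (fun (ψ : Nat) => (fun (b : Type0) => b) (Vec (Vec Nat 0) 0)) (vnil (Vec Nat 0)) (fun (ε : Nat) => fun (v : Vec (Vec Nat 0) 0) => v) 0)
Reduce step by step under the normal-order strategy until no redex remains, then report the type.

normal-order reduction:
  refl (elimVec Nat (fun (ξ : Nat) => fun (k : Vec Nat ξ) => Type0) (Vec (Vec Nat 0) 0) (fun (α : Nat) => fun (i : Nat) => fun (ρ : Vec Nat α) => fun (φ : Type0) => φ) 0 (vnil Nat)) (elimNat (fun (ψ : Nat) => (fun (b : Type0) => b) (Vec (Vec Nat 0) 0)) (vnil (Vec Nat 0)) (fun (ε : Nat) => fun (v : Vec (Vec Nat 0) 0) => v) 0)
  ~> refl (Vec (Vec Nat 0) 0) (elimNat (fun (ξ : Nat) => (fun (k : Type0) => k) (Vec (Vec Nat 0) 0)) (vnil (Vec Nat 0)) (fun (α : Nat) => fun (i : Vec (Vec Nat 0) 0) => i) 0)
  ~> refl (Vec (Vec Nat 0) 0) (vnil (Vec Nat 0))
the term's type:
  Eq (Vec (Vec Nat 0) 0) (vnil (Vec Nat 0)) (vnil (Vec Nat 0))


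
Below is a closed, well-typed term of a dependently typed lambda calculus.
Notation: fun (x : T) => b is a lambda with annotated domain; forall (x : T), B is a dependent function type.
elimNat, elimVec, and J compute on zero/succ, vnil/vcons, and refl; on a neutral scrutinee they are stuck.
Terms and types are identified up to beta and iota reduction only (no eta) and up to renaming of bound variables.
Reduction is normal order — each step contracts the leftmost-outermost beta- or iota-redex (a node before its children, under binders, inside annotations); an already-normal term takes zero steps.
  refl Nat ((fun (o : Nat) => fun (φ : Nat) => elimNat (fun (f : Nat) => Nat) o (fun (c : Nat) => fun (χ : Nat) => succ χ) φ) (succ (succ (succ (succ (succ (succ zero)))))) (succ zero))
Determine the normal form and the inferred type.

normal form:
  refl Nat (succ (succ (succ (succ (succ (succ (succ zero)))))))
the term's type:
  Eq Nat (succ (succ (succ (succ (succ (succ (succ zero))))))) (succ (succ (succ (succ (succ (succ (succ zero)))))))
observation: the leftmost-outermost redex is a beta-redex, and normalization takes 6 steps.


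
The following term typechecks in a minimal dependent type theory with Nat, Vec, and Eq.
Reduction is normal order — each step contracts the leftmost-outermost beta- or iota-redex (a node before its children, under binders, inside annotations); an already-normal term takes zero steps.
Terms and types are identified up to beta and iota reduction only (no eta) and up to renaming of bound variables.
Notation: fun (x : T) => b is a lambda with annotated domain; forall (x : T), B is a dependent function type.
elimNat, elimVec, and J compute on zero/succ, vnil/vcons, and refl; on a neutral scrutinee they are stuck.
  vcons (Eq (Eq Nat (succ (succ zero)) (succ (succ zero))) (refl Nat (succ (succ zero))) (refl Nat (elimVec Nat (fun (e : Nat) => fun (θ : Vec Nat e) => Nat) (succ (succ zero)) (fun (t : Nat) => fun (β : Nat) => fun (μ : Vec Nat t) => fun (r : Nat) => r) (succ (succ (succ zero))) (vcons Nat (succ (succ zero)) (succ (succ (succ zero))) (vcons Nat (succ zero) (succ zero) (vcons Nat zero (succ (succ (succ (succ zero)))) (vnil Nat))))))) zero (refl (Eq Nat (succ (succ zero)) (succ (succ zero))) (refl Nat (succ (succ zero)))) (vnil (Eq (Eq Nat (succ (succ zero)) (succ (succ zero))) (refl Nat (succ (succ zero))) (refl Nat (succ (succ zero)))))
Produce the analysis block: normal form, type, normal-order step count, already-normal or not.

reduced normal form:
  vcons (Eq (Eq Nat (succ (succ zero)) (succ (succ zero))) (refl Nat (succ (succ zero))) (refl Nat (succ (succ zero)))) zero (refl (Eq Nat (succ (succ zero)) (succ (succ zero))) (refl Nat (succ (succ zero)))) (vnil (Eq (Eq Nat (succ (succ zero)) (succ (succ zero))) (refl Nat (succ (succ zero))) (refl Nat (succ (succ zero)))))
the term's type:
  Vec (Eq (Eq Nat (succ (succ zero)) (succ (succ zero))) (refl Nat (succ (succ zero))) (refl Nat (succ (succ zero)))) (succ zero)
normal-order step count: 16
started in normal form: no
first contracted redex: an elimVec iota-redex


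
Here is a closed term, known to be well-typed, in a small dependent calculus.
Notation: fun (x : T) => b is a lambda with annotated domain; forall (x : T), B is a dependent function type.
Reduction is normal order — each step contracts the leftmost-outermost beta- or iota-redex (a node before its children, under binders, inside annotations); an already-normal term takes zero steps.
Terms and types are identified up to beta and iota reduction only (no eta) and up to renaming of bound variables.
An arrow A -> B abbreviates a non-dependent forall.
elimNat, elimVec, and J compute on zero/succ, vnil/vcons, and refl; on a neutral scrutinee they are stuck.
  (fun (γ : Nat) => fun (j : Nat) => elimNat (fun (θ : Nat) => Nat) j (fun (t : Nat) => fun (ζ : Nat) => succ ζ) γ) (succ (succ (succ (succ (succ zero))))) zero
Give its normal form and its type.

normal form:
  succ (succ (succ (succ (succ zero))))
type:
  Nat
observation: contracting a beta-redex first, the term normalizes in 18 steps.


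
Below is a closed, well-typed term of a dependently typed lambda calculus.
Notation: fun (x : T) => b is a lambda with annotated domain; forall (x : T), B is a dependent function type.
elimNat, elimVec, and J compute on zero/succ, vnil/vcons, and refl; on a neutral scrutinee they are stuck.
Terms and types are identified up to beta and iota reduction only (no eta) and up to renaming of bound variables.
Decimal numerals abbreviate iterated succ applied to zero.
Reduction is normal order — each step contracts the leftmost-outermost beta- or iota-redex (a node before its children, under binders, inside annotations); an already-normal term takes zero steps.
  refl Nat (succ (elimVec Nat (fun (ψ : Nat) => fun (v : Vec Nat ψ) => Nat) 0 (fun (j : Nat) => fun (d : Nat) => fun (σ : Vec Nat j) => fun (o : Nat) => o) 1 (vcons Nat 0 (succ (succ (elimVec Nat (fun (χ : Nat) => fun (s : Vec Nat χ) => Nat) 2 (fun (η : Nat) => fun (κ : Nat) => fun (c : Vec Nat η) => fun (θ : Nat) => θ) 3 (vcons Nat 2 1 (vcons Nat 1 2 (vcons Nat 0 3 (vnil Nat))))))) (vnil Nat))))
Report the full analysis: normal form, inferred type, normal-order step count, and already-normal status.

resulting normal form:
  refl Nat 1
inferred type:
  Eq Nat 1 1
normal-order step count: 6
term was already normal: no
first redex: an elimVec iota-redex


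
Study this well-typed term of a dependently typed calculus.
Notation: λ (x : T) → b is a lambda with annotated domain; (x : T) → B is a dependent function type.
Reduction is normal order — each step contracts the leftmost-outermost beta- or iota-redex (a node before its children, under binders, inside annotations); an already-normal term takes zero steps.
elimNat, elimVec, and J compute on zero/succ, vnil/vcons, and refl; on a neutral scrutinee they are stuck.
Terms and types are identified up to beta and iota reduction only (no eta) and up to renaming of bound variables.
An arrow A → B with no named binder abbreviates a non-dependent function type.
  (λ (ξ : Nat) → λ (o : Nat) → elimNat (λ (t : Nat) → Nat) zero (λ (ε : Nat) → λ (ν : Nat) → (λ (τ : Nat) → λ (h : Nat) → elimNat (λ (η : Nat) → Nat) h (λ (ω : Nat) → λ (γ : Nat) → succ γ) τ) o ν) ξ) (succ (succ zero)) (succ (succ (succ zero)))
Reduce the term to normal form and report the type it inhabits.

reduced normal form:
  succ (succ (succ (succ (succ (succ zero)))))
inferred type:
  Nat


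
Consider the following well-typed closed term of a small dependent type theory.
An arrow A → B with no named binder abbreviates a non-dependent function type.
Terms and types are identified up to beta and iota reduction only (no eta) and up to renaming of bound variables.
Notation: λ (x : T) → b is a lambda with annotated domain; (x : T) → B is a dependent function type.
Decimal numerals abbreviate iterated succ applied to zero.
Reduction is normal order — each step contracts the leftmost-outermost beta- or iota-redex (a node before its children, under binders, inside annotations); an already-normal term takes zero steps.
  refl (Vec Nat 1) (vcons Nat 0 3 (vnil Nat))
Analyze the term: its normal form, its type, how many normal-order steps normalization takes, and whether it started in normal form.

reduced normal form:
  refl (Vec Nat 1) (vcons Nat 0 3 (vnil Nat))
type:
  Eq (Vec Nat 1) (vcons Nat 0 3 (vnil Nat)) (vcons Nat 0 3 (vnil Nat))
normal-order step count: 0
started in normal form: yes


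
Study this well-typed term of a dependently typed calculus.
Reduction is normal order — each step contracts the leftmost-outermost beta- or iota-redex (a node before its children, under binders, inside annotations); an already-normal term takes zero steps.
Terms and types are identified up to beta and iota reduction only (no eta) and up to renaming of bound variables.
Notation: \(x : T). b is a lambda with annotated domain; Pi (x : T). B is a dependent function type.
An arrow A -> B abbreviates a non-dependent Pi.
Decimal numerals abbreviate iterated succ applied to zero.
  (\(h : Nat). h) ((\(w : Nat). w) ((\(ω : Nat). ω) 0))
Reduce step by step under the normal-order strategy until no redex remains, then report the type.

normal-order reduction sequence:
  (\(h : Nat). h) ((\(w : Nat). w) ((\(ω : Nat). ω) 0))
  ~> (\(h : Nat). h) ((\(w : Nat). w) 0)
  ~> (\(h : Nat). h) 0
  ~> 0
type:
  Nat


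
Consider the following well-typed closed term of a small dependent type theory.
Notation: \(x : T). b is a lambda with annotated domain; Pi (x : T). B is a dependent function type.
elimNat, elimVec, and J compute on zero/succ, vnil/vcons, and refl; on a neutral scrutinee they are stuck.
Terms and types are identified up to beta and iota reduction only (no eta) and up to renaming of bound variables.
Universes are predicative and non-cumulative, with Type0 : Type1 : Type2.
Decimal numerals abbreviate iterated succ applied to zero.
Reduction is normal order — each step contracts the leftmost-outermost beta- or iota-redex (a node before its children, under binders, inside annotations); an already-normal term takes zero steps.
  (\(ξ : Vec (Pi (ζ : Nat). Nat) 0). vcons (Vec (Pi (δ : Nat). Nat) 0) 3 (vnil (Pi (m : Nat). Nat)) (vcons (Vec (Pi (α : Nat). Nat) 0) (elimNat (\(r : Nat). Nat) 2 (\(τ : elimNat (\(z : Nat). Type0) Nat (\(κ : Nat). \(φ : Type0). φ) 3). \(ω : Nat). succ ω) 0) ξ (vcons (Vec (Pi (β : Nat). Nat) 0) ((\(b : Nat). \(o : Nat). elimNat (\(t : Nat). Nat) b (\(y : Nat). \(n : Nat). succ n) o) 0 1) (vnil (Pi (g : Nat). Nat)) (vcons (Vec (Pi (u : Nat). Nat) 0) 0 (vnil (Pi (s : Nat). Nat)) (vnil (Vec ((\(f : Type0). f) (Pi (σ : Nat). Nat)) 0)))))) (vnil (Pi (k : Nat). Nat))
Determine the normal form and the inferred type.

reduced normal form:
  vcons (Vec (Pi (ξ : Nat). Nat) 0) 3 (vnil (Pi (ζ : Nat). Nat)) (vcons (Vec (Pi (δ : Nat). Nat) 0) 2 (vnil (Pi (m : Nat). Nat)) (vcons (Vec (Pi (α : Nat). Nat) 0) 1 (vnil (Pi (r : Nat). Nat)) (vcons (Vec (Pi (τ : Nat). Nat) 0) 0 (vnil (Pi (z : Nat). Nat)) (vnil (Vec (Pi (κ : Nat). Nat) 0)))))
inferred type:
  Vec (Vec (Pi (ξ : Nat). Nat) 0) 4
observation: 9 normal-order steps normalize the term, beginning with a beta-redex.


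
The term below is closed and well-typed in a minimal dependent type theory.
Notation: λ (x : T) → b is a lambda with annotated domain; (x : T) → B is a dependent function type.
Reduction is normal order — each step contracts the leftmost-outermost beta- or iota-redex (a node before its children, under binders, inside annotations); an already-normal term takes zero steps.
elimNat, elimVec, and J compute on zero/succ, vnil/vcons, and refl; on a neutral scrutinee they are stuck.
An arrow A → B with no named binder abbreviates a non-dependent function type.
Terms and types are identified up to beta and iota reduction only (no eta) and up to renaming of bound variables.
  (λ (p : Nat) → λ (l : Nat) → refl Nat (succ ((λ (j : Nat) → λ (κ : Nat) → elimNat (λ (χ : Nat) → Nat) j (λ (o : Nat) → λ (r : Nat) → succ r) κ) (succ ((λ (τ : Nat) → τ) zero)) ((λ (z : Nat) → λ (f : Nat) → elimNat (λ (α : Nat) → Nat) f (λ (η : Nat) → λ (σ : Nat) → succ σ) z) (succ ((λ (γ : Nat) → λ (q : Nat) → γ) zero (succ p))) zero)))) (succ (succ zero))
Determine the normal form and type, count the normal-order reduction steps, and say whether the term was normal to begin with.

resulting normal form:
  λ (p : Nat) → refl Nat (succ (succ (succ zero)))
type:
  Nat → Eq Nat (succ (succ (succ zero))) (succ (succ (succ zero)))
reduction steps (normal order): 16
term was already normal: no
first redex: a beta-redex


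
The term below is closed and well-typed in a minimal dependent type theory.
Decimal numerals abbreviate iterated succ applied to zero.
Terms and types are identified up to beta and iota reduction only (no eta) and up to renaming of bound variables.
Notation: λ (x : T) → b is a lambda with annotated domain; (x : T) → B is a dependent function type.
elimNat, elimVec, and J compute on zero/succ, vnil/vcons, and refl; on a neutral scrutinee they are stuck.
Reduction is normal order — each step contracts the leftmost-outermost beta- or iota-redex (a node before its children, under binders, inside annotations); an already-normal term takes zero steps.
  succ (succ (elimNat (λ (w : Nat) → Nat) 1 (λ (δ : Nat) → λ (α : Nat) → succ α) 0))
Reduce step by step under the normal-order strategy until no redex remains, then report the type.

normal-order reduction sequence:
  succ (succ (elimNat (λ (w : Nat) → Nat) 1 (λ (δ : Nat) → λ (α : Nat) → succ α) 0))
  ~> 3
inferred type:
  Nat


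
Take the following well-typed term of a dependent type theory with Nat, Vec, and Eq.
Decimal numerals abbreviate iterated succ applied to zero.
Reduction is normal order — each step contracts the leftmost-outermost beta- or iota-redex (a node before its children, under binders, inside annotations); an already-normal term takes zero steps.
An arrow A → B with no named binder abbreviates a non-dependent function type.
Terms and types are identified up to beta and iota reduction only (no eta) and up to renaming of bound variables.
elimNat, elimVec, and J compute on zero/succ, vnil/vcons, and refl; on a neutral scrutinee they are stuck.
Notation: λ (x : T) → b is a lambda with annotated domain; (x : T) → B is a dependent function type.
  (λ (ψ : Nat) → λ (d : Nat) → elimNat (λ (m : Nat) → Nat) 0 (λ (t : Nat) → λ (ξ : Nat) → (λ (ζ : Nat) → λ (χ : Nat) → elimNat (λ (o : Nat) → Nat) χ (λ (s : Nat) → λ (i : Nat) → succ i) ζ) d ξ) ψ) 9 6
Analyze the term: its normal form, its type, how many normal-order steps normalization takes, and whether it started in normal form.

resulting normal form:
  54
type:
  Nat
steps to reach normal form (normal order): 219
started in normal form: no
first contracted redex: a beta-redex


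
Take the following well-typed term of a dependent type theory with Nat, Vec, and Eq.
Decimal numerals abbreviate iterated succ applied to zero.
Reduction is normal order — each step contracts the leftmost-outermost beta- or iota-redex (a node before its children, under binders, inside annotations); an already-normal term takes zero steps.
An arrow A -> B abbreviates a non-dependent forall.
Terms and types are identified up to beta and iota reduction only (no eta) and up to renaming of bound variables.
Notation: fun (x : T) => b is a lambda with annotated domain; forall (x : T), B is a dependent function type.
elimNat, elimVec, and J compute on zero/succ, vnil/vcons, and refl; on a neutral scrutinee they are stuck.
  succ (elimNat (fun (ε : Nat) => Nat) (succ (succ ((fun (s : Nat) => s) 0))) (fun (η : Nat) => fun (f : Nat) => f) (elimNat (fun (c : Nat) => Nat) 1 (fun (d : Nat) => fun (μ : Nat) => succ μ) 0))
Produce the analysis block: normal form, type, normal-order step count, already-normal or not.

resulting normal form:
  3
type:
  Nat
reduction steps (normal order): 6
started in normal form: no
first redex: a beta-redex


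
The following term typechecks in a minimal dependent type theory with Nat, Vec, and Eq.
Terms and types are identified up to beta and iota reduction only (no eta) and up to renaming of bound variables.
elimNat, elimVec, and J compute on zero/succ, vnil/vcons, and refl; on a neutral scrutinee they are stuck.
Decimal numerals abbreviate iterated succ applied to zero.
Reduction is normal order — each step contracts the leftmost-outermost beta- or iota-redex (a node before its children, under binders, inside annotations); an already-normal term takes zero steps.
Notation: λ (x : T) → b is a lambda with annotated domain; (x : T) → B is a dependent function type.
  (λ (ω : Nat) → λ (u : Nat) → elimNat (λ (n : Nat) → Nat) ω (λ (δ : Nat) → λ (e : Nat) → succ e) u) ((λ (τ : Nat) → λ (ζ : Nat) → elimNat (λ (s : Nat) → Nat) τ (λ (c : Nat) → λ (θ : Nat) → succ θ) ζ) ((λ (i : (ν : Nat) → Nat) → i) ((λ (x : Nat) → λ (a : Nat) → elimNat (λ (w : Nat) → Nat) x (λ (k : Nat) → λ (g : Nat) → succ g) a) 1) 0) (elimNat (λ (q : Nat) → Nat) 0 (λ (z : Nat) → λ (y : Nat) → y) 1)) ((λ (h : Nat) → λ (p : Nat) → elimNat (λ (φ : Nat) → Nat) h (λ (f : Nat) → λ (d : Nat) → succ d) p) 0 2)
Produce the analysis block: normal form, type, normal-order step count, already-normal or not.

reduced normal form:
  3
type:
  Nat
normal-order step count: 29
term was already normal: no
first contracted redex: a beta-redex


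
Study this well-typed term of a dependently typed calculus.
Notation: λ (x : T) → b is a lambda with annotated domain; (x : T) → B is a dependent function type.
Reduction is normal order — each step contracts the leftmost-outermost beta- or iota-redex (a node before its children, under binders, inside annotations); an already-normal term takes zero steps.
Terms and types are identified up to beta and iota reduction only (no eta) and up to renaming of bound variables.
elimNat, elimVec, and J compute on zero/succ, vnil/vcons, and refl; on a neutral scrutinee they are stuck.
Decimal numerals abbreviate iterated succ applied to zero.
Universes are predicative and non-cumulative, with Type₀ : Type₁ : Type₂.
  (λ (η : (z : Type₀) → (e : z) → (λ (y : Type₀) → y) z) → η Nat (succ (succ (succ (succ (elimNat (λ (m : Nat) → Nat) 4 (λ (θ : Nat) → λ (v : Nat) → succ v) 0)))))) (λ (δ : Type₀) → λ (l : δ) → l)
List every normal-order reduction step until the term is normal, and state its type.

reduction (normal order):
  (λ (η : (z : Type₀) → (e : z) → (λ (y : Type₀) → y) z) → η Nat (succ (succ (succ (succ (elimNat (λ (m : Nat) → Nat) 4 (λ (θ : Nat) → λ (v : Nat) → succ v) 0)))))) (λ (δ : Type₀) → λ (l : δ) → l)
  ~> (λ (η : Type₀) → λ (z : η) → z) Nat (succ (succ (succ (succ (elimNat (λ (e : Nat) → Nat) 4 (λ (y : Nat) → λ (m : Nat) → succ m) 0)))))
  ~> (λ (η : Nat) → η) (succ (succ (succ (succ (elimNat (λ (z : Nat) → Nat) 4 (λ (e : Nat) → λ (y : Nat) → succ y) 0)))))
  ~> succ (succ (succ (succ (elimNat (λ (η : Nat) → Nat) 4 (λ (z : Nat) → λ (e : Nat) → succ e) 0))))
  ~> 8
the term's type:
  Nat


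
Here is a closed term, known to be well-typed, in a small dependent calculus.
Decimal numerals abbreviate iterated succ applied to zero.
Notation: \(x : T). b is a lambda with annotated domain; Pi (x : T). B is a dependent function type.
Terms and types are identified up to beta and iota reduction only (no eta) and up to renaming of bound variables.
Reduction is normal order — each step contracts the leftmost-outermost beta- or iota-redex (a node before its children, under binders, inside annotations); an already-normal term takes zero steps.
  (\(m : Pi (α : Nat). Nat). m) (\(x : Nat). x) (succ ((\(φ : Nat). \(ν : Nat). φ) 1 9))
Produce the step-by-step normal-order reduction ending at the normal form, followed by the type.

reduction (normal order):
  (\(m : Pi (α : Nat). Nat). m) (\(x : Nat). x) (succ ((\(φ : Nat). \(ν : Nat). φ) 1 9))
  ~> (\(m : Nat). m) (succ ((\(α : Nat). \(x : Nat). α) 1 9))
  ~> succ ((\(m : Nat). \(α : Nat). m) 1 9)
  ~> succ ((\(m : Nat). 1) 9)
  ~> 2
type:
  Nat


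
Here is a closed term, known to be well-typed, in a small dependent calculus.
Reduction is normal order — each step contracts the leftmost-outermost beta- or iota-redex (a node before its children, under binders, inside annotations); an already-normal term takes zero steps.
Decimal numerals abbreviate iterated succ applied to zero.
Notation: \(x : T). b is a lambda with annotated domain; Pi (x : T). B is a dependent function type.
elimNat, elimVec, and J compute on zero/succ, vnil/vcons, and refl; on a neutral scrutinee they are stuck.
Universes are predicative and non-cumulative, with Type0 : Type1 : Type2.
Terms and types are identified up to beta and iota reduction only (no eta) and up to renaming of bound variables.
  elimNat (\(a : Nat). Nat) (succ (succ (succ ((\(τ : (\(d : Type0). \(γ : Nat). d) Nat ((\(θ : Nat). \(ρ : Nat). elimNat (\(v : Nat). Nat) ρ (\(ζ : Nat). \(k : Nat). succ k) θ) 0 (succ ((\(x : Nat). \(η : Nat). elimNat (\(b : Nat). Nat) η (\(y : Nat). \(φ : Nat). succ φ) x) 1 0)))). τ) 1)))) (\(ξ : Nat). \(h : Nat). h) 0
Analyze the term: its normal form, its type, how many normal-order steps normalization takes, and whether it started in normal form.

reduced normal form:
  4
type:
  Nat
normal-order step count: 2
started in normal form: no
first contracted redex: an elimNat iota-redex


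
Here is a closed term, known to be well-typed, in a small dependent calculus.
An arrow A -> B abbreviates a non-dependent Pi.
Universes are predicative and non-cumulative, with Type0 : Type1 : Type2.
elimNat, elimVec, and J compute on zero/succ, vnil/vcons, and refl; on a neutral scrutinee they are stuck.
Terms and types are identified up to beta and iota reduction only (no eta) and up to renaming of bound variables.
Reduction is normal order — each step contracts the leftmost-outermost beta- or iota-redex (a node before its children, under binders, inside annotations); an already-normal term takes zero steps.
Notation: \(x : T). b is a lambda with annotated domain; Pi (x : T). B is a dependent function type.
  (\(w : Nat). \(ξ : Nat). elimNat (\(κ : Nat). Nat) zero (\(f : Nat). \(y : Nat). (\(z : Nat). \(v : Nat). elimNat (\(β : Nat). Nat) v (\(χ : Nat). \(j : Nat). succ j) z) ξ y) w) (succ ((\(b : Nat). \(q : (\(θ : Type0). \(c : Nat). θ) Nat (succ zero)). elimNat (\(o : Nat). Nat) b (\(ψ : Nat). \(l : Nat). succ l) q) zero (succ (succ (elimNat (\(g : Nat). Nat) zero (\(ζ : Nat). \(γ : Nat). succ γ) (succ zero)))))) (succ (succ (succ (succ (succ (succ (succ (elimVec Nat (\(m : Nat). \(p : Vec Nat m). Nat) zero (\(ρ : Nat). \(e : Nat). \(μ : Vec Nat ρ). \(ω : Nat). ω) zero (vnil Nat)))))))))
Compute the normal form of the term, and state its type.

resulting normal form:
  succ (succ (succ (succ (succ (succ (succ (succ (succ (succ (succ (succ (succ (succ (succ (succ (succ (succ (succ (succ (succ (succ (succ (succ (succ (succ (succ (succ zero)))))))))))))))))))))))))))
type:
  Nat
observation: 81 normal-order steps normalize the term, beginning with a beta-redex.


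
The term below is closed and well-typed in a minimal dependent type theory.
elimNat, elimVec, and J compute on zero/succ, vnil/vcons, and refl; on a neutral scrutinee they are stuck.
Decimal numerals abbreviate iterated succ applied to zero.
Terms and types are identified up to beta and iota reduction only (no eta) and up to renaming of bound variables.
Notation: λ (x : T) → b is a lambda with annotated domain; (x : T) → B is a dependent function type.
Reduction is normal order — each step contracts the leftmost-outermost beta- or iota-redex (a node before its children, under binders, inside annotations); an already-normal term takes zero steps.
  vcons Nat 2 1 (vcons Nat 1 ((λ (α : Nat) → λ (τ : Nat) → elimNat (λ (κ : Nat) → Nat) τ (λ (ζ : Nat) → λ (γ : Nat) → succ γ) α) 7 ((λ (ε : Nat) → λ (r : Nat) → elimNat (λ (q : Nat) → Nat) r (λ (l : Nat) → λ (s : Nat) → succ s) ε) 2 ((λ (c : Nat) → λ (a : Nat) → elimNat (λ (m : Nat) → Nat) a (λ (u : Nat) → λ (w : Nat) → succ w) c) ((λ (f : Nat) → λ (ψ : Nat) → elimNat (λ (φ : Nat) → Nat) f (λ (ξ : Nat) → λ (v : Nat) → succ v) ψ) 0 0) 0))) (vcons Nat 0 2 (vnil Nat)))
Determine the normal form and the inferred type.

normal form:
  vcons Nat 2 1 (vcons Nat 1 9 (vcons Nat 0 2 (vnil Nat)))
type:
  Vec Nat 3
observation: reduction starts at a beta-redex, and 39 normal-order steps reach the normal form.


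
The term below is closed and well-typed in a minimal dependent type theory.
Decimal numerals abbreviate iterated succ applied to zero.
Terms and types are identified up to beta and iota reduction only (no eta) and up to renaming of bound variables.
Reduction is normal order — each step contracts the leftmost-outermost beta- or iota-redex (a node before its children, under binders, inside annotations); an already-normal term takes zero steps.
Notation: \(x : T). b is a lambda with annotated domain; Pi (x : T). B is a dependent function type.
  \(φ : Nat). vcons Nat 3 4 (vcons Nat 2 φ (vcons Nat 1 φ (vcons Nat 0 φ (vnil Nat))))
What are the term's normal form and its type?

resulting normal form:
  \(φ : Nat). vcons Nat 3 4 (vcons Nat 2 φ (vcons Nat 1 φ (vcons Nat 0 φ (vnil Nat))))
type:
  Pi (φ : Nat). Vec Nat 4
observation: the term is already in normal form.


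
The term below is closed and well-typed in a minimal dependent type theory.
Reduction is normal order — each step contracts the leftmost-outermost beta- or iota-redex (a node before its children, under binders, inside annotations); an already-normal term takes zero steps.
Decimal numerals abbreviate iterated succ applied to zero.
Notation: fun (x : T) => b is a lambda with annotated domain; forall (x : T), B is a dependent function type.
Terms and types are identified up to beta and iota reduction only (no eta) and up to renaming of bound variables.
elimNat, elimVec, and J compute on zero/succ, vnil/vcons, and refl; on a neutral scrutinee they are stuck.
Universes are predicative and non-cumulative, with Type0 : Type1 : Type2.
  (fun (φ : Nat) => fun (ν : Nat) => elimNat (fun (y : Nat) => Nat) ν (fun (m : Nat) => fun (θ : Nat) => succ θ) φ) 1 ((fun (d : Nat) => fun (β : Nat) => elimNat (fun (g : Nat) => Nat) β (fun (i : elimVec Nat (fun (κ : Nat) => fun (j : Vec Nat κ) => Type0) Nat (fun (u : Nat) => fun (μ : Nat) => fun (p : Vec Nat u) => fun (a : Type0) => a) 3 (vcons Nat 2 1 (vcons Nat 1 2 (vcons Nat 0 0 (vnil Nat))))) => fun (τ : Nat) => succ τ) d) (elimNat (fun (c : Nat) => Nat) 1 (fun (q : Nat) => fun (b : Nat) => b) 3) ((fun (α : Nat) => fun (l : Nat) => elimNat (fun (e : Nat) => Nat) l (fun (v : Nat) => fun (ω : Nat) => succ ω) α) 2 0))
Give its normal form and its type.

reduced normal form:
  4
type:
  Nat
observation: contracting a beta-redex first, the term normalizes in 47 steps.


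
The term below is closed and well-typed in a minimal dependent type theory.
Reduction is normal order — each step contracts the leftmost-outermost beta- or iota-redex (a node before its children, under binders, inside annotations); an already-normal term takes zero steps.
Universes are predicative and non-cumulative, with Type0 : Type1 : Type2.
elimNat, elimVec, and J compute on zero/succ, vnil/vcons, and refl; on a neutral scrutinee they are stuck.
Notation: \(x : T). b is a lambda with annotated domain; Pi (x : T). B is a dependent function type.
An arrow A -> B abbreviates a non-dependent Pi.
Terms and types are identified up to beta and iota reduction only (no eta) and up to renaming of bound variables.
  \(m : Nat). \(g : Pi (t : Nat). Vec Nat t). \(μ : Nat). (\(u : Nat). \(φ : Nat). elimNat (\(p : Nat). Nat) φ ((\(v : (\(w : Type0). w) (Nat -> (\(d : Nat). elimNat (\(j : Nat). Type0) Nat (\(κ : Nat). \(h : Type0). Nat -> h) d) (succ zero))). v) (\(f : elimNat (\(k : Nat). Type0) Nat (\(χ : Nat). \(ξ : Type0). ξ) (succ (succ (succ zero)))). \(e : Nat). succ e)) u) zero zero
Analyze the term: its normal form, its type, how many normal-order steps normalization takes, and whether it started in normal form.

reduced normal form:
  \(m : Nat). \(g : Pi (t : Nat). Vec Nat t). \(μ : Nat). zero
type:
  Nat -> (Pi (m : Nat). Vec Nat m) -> Nat -> Nat
steps to reach normal form (normal order): 3
term was already normal: no
first contracted redex: a beta-redex


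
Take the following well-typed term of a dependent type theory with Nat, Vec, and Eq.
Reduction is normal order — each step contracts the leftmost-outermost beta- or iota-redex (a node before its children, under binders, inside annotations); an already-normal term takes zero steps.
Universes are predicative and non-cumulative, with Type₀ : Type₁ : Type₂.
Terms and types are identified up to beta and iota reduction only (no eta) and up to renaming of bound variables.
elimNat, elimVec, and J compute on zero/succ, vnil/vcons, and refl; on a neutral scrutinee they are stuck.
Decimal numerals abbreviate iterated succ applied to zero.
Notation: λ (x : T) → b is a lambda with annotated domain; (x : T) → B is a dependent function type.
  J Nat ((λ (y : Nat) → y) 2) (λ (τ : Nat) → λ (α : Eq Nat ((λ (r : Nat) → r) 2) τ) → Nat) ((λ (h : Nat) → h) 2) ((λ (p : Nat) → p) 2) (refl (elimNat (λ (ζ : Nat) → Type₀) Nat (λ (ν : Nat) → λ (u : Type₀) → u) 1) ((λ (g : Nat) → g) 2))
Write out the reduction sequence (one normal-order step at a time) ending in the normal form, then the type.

reduction (normal order):
  J Nat ((λ (y : Nat) → y) 2) (λ (τ : Nat) → λ (α : Eq Nat ((λ (r : Nat) → r) 2) τ) → Nat) ((λ (h : Nat) → h) 2) ((λ (p : Nat) → p) 2) (refl (elimNat (λ (ζ : Nat) → Type₀) Nat (λ (ν : Nat) → λ (u : Type₀) → u) 1) ((λ (g : Nat) → g) 2))
  ~> (λ (y : Nat) → y) 2
  ~> 2
type:
  Nat


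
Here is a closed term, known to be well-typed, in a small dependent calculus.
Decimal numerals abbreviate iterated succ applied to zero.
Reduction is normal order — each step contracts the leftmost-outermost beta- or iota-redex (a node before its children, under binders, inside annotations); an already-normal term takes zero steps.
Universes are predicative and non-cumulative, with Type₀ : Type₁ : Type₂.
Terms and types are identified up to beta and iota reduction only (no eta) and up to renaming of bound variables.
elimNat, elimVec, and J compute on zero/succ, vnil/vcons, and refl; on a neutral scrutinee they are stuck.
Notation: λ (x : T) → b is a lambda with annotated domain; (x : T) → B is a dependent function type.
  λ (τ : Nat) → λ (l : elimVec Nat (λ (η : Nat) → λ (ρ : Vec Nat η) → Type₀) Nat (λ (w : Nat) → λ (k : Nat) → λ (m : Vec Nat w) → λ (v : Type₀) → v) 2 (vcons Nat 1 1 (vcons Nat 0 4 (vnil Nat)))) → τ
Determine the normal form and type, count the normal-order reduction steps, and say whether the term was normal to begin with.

resulting normal form:
  λ (τ : Nat) → λ (l : Nat) → τ
the term's type:
  (τ : Nat) → (l : Nat) → Nat
reduction steps (normal order): 11
started in normal form: no
first contracted redex: an elimVec iota-redex
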